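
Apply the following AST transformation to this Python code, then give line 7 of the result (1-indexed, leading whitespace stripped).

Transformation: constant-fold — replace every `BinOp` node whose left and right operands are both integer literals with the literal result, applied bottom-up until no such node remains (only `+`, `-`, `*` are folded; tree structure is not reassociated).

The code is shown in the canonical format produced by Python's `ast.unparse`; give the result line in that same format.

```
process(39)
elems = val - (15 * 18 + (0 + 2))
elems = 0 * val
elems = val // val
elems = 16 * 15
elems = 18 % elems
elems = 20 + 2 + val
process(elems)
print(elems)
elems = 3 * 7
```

elems = 22 + val

Transformed code:
process(39)
elems = val - 272
elems = 0 * val
elems = val // val
elems = 240
elems = 18 % elems
elems = 22 + val
process(elems)
print(elems)
elems = 21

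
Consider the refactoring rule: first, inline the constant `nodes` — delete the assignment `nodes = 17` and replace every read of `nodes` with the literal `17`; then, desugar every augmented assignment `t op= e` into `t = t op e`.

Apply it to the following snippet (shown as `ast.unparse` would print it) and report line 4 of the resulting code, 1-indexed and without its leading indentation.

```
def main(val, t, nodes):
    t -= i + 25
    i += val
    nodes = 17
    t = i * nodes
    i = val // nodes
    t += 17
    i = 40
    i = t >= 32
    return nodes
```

Transformed code:
def main(val, t, nodes):
    t = t - (i + 25)
    i = i + val
    t = i * 17
    i = val // 17
    t = t + 17
    i = 40
    i = t >= 32
    return 17

t = i * 17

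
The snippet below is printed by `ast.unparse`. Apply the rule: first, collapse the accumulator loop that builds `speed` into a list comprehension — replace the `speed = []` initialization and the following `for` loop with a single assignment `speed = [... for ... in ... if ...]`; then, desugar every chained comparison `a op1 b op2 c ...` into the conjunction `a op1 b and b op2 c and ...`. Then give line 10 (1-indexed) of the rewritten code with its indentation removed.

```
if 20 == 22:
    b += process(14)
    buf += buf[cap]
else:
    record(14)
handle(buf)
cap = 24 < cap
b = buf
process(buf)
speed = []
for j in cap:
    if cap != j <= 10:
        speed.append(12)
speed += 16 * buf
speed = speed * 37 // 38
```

speed = [12 for j in cap if cap != j and j <= 10]

Transformed code:
if 20 == 22:
    b += process(14)
    buf += buf[cap]
else:
    record(14)
handle(buf)
cap = 24 < cap
b = buf
process(buf)
speed = [12 for j in cap if cap != j and j <= 10]
speed += 16 * buf
speed = speed * 37 // 38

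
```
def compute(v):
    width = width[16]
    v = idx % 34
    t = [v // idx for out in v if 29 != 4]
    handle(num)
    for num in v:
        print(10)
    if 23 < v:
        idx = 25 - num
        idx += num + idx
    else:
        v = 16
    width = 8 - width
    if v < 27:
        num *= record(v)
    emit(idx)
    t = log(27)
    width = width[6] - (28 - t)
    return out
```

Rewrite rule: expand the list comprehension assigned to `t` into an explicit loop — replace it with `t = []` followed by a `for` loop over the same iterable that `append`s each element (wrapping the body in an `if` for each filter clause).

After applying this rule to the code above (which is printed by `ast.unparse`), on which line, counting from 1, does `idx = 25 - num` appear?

Transformed code:
def compute(v):
    width = width[16]
    v = idx % 34
    t = []
    for out in v:
        if 29 != 4:
            t.append(v // idx)
    handle(num)
    for num in v:
        print(10)
    if 23 < v:
        idx = 25 - num
        idx += num + idx
    else:
        v = 16
    width = 8 - width
    if v < 27:
        num *= record(v)
    emit(idx)
    t = log(27)
    width = width[6] - (28 - t)
    return out

12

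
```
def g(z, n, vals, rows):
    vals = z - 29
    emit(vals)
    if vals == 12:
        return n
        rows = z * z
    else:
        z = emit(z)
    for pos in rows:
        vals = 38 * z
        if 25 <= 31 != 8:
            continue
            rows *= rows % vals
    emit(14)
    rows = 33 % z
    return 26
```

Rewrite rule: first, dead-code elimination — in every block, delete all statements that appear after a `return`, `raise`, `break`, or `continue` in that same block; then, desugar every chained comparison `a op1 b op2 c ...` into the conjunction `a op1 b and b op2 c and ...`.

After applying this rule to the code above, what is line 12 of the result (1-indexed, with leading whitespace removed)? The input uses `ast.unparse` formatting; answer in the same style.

emit(14)

Transformed code:
def g(z, n, vals, rows):
    vals = z - 29
    emit(vals)
    if vals == 12:
        return n
    else:
        z = emit(z)
    for pos in rows:
        vals = 38 * z
        if 25 <= 31 and 31 != 8:
            continue
    emit(14)
    rows = 33 % z
    return 26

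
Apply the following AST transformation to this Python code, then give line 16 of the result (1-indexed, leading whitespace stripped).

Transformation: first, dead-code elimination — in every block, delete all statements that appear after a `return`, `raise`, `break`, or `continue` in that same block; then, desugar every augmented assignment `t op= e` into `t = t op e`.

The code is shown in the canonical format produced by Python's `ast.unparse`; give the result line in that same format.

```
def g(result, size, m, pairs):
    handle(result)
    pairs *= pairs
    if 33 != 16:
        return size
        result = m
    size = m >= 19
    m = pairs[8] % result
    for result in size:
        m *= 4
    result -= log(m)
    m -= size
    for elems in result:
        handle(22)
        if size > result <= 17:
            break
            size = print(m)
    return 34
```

Transformed code:
def g(result, size, m, pairs):
    handle(result)
    pairs = pairs * pairs
    if 33 != 16:
        return size
    size = m >= 19
    m = pairs[8] % result
    for result in size:
        m = m * 4
    result = result - log(m)
    m = m - size
    for elems in result:
        handle(22)
        if size > result <= 17:
            break
    return 34

return 34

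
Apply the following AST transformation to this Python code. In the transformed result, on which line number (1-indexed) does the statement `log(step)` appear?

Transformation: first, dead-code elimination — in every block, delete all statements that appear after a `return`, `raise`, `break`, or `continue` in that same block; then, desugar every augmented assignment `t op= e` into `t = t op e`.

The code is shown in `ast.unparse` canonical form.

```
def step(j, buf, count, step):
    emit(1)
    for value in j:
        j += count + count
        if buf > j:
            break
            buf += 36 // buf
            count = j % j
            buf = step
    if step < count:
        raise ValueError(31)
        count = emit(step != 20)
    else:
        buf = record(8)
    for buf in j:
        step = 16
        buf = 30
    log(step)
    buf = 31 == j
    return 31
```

Transformed code:
def step(j, buf, count, step):
    emit(1)
    for value in j:
        j = j + (count + count)
        if buf > j:
            break
    if step < count:
        raise ValueError(31)
    else:
        buf = record(8)
    for buf in j:
        step = 16
        buf = 30
    log(step)
    buf = 31 == j
    return 31

14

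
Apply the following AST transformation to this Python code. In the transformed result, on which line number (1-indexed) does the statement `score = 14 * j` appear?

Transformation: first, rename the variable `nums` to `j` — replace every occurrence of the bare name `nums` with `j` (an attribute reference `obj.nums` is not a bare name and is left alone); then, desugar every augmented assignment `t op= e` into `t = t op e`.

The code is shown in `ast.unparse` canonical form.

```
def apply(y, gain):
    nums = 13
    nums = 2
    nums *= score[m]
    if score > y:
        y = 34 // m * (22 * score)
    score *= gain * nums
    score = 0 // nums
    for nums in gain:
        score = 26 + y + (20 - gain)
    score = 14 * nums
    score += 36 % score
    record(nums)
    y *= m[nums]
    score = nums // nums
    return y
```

Transformed code:
def apply(y, gain):
    j = 13
    j = 2
    j = j * score[m]
    if score > y:
        y = 34 // m * (22 * score)
    score = score * (gain * j)
    score = 0 // j
    for j in gain:
        score = 26 + y + (20 - gain)
    score = 14 * j
    score = score + 36 % score
    record(j)
    y = y * m[j]
    score = j // j
    return y

11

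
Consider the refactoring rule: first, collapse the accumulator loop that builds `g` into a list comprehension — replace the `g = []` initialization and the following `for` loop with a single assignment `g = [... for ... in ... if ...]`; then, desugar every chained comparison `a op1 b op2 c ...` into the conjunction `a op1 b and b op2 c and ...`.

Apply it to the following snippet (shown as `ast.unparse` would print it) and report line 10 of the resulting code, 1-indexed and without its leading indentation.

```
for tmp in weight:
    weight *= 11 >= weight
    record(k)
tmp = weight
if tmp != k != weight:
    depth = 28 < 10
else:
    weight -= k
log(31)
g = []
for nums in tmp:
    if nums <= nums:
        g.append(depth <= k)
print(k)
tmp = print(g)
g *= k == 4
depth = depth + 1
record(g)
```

Transformed code:
for tmp in weight:
    weight *= 11 >= weight
    record(k)
tmp = weight
if tmp != k and k != weight:
    depth = 28 < 10
else:
    weight -= k
log(31)
g = [depth <= k for nums in tmp if nums <= nums]
print(k)
tmp = print(g)
g *= k == 4
depth = depth + 1
record(g)

g = [depth <= k for nums in tmp if nums <= nums]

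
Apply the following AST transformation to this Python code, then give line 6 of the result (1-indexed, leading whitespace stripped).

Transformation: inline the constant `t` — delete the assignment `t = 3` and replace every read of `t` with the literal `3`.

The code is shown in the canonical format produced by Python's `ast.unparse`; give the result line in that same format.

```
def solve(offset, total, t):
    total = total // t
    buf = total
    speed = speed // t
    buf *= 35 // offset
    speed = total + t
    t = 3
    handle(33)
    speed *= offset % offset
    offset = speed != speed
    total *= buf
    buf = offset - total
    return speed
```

speed = total + 3

Transformed code:
def solve(offset, total, t):
    total = total // 3
    buf = total
    speed = speed // 3
    buf *= 35 // offset
    speed = total + 3
    handle(33)
    speed *= offset % offset
    offset = speed != speed
    total *= buf
    buf = offset - total
    return speed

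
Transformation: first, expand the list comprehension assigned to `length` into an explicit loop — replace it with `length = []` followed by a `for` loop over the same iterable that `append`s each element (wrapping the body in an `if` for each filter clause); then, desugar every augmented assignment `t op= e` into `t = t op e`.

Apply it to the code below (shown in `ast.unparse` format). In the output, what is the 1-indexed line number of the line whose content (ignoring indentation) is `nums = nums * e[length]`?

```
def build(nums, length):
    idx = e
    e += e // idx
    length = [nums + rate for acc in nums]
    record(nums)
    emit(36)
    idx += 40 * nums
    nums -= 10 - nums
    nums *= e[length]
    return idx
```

Transformed code:
def build(nums, length):
    idx = e
    e = e + e // idx
    length = []
    for acc in nums:
        length.append(nums + rate)
    record(nums)
    emit(36)
    idx = idx + 40 * nums
    nums = nums - (10 - nums)
    nums = nums * e[length]
    return idx

11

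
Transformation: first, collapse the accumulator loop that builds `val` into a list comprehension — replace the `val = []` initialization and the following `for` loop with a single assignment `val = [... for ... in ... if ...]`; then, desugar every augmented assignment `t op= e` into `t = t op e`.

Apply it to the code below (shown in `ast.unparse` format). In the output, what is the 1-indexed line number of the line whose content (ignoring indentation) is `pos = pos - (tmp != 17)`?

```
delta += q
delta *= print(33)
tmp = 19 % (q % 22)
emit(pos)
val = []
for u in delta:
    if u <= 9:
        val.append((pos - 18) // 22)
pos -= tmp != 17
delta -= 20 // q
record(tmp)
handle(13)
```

Transformed code:
delta = delta + q
delta = delta * print(33)
tmp = 19 % (q % 22)
emit(pos)
val = [(pos - 18) // 22 for u in delta if u <= 9]
pos = pos - (tmp != 17)
delta = delta - 20 // q
record(tmp)
handle(13)

6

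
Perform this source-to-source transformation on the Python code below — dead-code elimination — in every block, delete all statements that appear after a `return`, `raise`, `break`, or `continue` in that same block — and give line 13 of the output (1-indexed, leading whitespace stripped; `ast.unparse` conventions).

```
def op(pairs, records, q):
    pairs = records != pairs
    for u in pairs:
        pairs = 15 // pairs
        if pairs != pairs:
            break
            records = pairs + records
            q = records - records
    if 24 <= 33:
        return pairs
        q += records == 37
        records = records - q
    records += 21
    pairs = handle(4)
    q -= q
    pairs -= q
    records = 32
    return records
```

Transformed code:
def op(pairs, records, q):
    pairs = records != pairs
    for u in pairs:
        pairs = 15 // pairs
        if pairs != pairs:
            break
    if 24 <= 33:
        return pairs
    records += 21
    pairs = handle(4)
    q -= q
    pairs -= q
    records = 32
    return records

records = 32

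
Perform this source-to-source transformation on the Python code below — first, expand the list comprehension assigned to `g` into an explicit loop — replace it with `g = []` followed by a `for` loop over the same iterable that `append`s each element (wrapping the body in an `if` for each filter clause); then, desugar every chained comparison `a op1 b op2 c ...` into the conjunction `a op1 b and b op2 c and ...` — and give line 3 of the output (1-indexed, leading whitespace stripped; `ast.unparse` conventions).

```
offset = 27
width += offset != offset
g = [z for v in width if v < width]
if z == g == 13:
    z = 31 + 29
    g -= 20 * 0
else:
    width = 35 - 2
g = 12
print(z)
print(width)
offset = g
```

Transformed code:
offset = 27
width += offset != offset
g = []
for v in width:
    if v < width:
        g.append(z)
if z == g and g == 13:
    z = 31 + 29
    g -= 20 * 0
else:
    width = 35 - 2
g = 12
print(z)
print(width)
offset = g

g = []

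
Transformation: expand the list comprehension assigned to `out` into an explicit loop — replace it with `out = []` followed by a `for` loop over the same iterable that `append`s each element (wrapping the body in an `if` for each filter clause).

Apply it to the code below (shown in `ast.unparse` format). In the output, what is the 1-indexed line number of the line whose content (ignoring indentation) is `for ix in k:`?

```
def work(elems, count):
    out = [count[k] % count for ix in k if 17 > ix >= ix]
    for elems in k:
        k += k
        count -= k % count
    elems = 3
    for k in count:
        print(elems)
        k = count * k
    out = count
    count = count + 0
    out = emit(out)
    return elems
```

3

Transformed code:
def work(elems, count):
    out = []
    for ix in k:
        if 17 > ix >= ix:
            out.append(count[k] % count)
    for elems in k:
        k += k
        count -= k % count
    elems = 3
    for k in count:
        print(elems)
        k = count * k
    out = count
    count = count + 0
    out = emit(out)
    return elems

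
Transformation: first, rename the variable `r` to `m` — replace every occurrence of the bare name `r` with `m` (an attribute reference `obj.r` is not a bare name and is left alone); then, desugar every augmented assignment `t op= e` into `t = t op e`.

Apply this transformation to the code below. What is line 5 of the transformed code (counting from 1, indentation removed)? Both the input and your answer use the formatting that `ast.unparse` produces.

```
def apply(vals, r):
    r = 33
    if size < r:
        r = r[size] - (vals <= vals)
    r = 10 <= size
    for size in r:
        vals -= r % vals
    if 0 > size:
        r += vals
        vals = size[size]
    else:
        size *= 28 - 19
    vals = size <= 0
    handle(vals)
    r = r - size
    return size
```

m = 10 <= size

Transformed code:
def apply(vals, m):
    m = 33
    if size < m:
        m = m[size] - (vals <= vals)
    m = 10 <= size
    for size in m:
        vals = vals - m % vals
    if 0 > size:
        m = m + vals
        vals = size[size]
    else:
        size = size * (28 - 19)
    vals = size <= 0
    handle(vals)
    m = m - size
    return size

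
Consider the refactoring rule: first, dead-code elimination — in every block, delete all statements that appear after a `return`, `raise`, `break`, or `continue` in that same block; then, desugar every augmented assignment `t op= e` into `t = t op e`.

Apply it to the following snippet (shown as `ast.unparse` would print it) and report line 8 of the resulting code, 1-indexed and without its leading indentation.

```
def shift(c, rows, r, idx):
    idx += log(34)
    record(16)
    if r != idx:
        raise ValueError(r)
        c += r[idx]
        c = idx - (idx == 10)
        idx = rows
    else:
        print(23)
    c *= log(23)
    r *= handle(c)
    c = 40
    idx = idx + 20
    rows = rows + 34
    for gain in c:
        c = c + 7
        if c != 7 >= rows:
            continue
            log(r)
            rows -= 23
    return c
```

c = c * log(23)

Transformed code:
def shift(c, rows, r, idx):
    idx = idx + log(34)
    record(16)
    if r != idx:
        raise ValueError(r)
    else:
        print(23)
    c = c * log(23)
    r = r * handle(c)
    c = 40
    idx = idx + 20
    rows = rows + 34
    for gain in c:
        c = c + 7
        if c != 7 >= rows:
            continue
    return c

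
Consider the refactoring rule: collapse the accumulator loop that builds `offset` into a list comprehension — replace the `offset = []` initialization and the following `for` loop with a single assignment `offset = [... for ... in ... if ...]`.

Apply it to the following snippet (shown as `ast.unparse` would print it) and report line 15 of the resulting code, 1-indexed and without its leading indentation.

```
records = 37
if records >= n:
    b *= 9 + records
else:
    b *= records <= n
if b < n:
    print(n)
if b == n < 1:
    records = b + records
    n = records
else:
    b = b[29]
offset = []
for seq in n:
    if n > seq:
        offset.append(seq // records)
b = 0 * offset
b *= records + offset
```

b *= records + offset

Transformed code:
records = 37
if records >= n:
    b *= 9 + records
else:
    b *= records <= n
if b < n:
    print(n)
if b == n < 1:
    records = b + records
    n = records
else:
    b = b[29]
offset = [seq // records for seq in n if n > seq]
b = 0 * offset
b *= records + offset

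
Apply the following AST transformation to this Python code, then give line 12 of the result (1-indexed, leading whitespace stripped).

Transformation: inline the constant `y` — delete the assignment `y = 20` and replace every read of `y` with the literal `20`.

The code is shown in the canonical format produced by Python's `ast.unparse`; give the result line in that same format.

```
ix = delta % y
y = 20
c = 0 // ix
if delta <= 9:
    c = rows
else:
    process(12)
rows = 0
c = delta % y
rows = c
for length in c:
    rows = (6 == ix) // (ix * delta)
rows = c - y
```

Transformed code:
ix = delta % 20
c = 0 // ix
if delta <= 9:
    c = rows
else:
    process(12)
rows = 0
c = delta % 20
rows = c
for length in c:
    rows = (6 == ix) // (ix * delta)
rows = c - 20

rows = c - 20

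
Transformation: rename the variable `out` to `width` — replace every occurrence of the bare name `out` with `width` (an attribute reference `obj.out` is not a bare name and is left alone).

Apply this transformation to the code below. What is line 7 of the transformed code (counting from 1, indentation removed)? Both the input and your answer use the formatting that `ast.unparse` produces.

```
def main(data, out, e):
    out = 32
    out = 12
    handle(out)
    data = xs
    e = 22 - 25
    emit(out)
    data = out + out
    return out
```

Transformed code:
def main(data, width, e):
    width = 32
    width = 12
    handle(width)
    data = xs
    e = 22 - 25
    emit(width)
    data = width + width
    return width

emit(width)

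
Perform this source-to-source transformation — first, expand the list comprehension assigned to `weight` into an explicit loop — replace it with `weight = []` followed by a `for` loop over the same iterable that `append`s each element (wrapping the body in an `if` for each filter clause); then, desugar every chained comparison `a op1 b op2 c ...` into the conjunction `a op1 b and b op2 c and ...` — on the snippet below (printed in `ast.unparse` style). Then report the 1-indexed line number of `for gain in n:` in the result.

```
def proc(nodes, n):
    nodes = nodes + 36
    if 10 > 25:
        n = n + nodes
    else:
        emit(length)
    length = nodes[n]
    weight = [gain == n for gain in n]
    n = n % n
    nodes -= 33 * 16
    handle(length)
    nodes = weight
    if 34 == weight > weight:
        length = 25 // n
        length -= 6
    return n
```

9

Transformed code:
def proc(nodes, n):
    nodes = nodes + 36
    if 10 > 25:
        n = n + nodes
    else:
        emit(length)
    length = nodes[n]
    weight = []
    for gain in n:
        weight.append(gain == n)
    n = n % n
    nodes -= 33 * 16
    handle(length)
    nodes = weight
    if 34 == weight and weight > weight:
        length = 25 // n
        length -= 6
    return n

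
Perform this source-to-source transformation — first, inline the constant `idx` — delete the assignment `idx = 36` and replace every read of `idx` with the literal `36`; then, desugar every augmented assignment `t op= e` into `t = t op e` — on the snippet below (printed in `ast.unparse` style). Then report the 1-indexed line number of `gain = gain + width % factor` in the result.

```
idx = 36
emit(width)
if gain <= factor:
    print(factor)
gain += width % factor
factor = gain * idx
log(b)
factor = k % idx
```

Transformed code:
emit(width)
if gain <= factor:
    print(factor)
gain = gain + width % factor
factor = gain * 36
log(b)
factor = k % 36

4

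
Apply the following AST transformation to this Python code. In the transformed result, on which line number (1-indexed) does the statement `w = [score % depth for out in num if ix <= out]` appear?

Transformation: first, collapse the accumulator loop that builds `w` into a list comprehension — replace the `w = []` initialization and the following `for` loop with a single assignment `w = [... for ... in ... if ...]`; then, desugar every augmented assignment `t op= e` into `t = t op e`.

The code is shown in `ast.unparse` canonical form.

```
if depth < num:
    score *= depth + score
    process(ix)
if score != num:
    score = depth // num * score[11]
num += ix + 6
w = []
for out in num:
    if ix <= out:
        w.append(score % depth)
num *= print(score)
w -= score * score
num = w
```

Transformed code:
if depth < num:
    score = score * (depth + score)
    process(ix)
if score != num:
    score = depth // num * score[11]
num = num + (ix + 6)
w = [score % depth for out in num if ix <= out]
num = num * print(score)
w = w - score * score
num = w

7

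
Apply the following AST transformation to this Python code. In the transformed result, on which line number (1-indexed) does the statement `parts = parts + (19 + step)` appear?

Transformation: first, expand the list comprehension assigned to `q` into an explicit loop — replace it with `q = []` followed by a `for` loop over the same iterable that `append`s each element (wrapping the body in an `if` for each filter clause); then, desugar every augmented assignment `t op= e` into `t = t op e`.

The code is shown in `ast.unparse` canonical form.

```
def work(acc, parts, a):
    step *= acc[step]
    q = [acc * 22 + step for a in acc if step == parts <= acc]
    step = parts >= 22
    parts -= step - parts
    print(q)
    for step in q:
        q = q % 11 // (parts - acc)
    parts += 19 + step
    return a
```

Transformed code:
def work(acc, parts, a):
    step = step * acc[step]
    q = []
    for a in acc:
        if step == parts <= acc:
            q.append(acc * 22 + step)
    step = parts >= 22
    parts = parts - (step - parts)
    print(q)
    for step in q:
        q = q % 11 // (parts - acc)
    parts = parts + (19 + step)
    return a

12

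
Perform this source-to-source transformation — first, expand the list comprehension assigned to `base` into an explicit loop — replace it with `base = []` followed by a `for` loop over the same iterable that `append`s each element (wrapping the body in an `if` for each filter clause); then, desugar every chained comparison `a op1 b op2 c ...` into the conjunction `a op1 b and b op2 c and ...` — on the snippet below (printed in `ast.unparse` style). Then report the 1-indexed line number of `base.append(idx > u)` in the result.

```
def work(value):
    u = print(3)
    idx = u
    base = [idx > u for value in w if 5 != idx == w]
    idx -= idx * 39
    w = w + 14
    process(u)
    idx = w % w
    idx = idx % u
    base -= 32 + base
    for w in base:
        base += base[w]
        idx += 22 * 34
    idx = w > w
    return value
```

7

Transformed code:
def work(value):
    u = print(3)
    idx = u
    base = []
    for value in w:
        if 5 != idx and idx == w:
            base.append(idx > u)
    idx -= idx * 39
    w = w + 14
    process(u)
    idx = w % w
    idx = idx % u
    base -= 32 + base
    for w in base:
        base += base[w]
        idx += 22 * 34
    idx = w > w
    return value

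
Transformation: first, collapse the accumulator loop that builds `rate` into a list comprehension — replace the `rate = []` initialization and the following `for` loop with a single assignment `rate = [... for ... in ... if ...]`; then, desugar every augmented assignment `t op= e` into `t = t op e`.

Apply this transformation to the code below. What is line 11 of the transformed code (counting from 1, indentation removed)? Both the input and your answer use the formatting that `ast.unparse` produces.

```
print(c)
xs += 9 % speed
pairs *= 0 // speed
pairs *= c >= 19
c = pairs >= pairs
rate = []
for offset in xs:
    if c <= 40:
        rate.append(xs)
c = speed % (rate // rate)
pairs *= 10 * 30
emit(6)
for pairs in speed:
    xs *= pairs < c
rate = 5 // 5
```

xs = xs * (pairs < c)

Transformed code:
print(c)
xs = xs + 9 % speed
pairs = pairs * (0 // speed)
pairs = pairs * (c >= 19)
c = pairs >= pairs
rate = [xs for offset in xs if c <= 40]
c = speed % (rate // rate)
pairs = pairs * (10 * 30)
emit(6)
for pairs in speed:
    xs = xs * (pairs < c)
rate = 5 // 5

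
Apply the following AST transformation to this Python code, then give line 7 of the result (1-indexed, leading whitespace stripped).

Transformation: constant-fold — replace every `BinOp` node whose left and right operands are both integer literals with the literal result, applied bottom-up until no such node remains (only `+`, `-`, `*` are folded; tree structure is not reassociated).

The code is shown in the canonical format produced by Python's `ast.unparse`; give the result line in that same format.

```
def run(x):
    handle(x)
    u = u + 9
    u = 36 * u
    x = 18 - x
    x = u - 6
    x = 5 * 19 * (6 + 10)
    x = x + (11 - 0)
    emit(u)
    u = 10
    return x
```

x = 1520

Transformed code:
def run(x):
    handle(x)
    u = u + 9
    u = 36 * u
    x = 18 - x
    x = u - 6
    x = 1520
    x = x + 11
    emit(u)
    u = 10
    return x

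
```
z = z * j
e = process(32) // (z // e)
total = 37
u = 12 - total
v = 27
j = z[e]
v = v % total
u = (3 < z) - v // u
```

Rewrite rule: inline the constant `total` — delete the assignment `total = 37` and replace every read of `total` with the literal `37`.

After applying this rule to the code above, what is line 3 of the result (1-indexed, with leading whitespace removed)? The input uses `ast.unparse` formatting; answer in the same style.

Transformed code:
z = z * j
e = process(32) // (z // e)
u = 12 - 37
v = 27
j = z[e]
v = v % 37
u = (3 < z) - v // u

u = 12 - 37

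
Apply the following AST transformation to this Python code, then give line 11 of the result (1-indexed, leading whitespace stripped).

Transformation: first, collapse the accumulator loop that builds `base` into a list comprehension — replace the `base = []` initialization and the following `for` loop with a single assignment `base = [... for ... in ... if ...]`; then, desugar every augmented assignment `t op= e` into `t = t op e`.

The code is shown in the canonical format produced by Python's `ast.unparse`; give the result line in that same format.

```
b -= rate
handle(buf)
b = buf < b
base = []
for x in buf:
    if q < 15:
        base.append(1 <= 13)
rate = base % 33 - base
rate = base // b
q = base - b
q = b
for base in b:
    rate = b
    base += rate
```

base = base + rate

Transformed code:
b = b - rate
handle(buf)
b = buf < b
base = [1 <= 13 for x in buf if q < 15]
rate = base % 33 - base
rate = base // b
q = base - b
q = b
for base in b:
    rate = b
    base = base + rate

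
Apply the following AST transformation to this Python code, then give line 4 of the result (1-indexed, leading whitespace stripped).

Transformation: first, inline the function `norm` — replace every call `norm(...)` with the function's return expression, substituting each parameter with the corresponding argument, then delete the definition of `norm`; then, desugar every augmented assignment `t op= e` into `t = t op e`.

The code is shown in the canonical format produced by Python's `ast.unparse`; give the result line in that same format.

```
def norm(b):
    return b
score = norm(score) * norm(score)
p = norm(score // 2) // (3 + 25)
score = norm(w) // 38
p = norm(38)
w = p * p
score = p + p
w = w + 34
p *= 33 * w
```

Transformed code:
score = score * score
p = score // 2 // (3 + 25)
score = w // 38
p = 38
w = p * p
score = p + p
w = w + 34
p = p * (33 * w)

p = 38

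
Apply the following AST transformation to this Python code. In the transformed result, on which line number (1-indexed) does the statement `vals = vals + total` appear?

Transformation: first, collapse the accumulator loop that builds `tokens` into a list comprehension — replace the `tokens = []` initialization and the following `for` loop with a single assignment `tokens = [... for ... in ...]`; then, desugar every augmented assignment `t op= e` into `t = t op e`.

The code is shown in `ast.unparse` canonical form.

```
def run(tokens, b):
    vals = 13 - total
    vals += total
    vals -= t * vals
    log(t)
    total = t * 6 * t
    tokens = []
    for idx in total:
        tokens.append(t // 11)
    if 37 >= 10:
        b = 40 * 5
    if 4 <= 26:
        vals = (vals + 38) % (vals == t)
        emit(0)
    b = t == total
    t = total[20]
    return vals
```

Transformed code:
def run(tokens, b):
    vals = 13 - total
    vals = vals + total
    vals = vals - t * vals
    log(t)
    total = t * 6 * t
    tokens = [t // 11 for idx in total]
    if 37 >= 10:
        b = 40 * 5
    if 4 <= 26:
        vals = (vals + 38) % (vals == t)
        emit(0)
    b = t == total
    t = total[20]
    return vals

3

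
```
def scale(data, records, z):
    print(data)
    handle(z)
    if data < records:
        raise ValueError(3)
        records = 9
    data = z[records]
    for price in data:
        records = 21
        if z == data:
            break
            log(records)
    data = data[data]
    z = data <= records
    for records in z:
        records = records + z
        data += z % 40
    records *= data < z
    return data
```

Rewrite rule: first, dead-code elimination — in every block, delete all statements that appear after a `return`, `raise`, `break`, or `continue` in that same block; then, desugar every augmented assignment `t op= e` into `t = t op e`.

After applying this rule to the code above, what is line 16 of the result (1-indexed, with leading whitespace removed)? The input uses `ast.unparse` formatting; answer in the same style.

records = records * (data < z)

Transformed code:
def scale(data, records, z):
    print(data)
    handle(z)
    if data < records:
        raise ValueError(3)
    data = z[records]
    for price in data:
        records = 21
        if z == data:
            break
    data = data[data]
    z = data <= records
    for records in z:
        records = records + z
        data = data + z % 40
    records = records * (data < z)
    return data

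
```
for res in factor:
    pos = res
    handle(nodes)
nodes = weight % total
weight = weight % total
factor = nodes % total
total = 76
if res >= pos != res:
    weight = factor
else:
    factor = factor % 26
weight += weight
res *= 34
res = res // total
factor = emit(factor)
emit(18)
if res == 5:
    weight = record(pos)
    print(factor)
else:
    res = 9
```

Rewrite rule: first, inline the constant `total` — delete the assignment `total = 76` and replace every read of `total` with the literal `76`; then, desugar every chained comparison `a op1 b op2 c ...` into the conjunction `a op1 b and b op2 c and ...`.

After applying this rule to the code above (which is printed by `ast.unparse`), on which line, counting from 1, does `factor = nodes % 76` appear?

Transformed code:
for res in factor:
    pos = res
    handle(nodes)
nodes = weight % 76
weight = weight % 76
factor = nodes % 76
if res >= pos and pos != res:
    weight = factor
else:
    factor = factor % 26
weight += weight
res *= 34
res = res // 76
factor = emit(factor)
emit(18)
if res == 5:
    weight = record(pos)
    print(factor)
else:
    res = 9

6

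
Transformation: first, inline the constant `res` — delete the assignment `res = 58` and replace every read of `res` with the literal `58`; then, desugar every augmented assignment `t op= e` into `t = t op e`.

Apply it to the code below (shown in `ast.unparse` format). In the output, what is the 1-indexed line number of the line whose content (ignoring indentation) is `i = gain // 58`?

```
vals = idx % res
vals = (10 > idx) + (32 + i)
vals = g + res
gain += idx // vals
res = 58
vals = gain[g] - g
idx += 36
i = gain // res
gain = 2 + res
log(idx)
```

Transformed code:
vals = idx % 58
vals = (10 > idx) + (32 + i)
vals = g + 58
gain = gain + idx // vals
vals = gain[g] - g
idx = idx + 36
i = gain // 58
gain = 2 + 58
log(idx)

7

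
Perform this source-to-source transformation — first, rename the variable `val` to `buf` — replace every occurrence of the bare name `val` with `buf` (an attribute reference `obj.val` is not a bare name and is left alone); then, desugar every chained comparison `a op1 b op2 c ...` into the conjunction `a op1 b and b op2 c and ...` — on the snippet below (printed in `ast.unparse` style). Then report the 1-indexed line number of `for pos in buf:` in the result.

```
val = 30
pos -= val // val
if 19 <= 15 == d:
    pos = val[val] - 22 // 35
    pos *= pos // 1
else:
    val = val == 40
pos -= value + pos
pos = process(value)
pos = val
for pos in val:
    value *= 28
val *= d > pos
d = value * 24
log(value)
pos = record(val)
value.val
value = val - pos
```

Transformed code:
buf = 30
pos -= buf // buf
if 19 <= 15 and 15 == d:
    pos = buf[buf] - 22 // 35
    pos *= pos // 1
else:
    buf = buf == 40
pos -= value + pos
pos = process(value)
pos = buf
for pos in buf:
    value *= 28
buf *= d > pos
d = value * 24
log(value)
pos = record(buf)
value.val
value = buf - pos

11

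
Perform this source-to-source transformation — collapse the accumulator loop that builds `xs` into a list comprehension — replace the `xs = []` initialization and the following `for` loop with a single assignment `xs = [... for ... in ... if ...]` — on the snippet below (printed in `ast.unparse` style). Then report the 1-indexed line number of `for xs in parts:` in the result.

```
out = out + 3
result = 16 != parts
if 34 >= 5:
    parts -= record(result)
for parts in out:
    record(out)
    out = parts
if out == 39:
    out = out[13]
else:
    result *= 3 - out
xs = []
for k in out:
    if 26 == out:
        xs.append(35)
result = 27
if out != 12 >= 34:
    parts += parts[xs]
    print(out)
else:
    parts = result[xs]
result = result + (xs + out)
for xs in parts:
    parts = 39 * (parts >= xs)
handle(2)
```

20

Transformed code:
out = out + 3
result = 16 != parts
if 34 >= 5:
    parts -= record(result)
for parts in out:
    record(out)
    out = parts
if out == 39:
    out = out[13]
else:
    result *= 3 - out
xs = [35 for k in out if 26 == out]
result = 27
if out != 12 >= 34:
    parts += parts[xs]
    print(out)
else:
    parts = result[xs]
result = result + (xs + out)
for xs in parts:
    parts = 39 * (parts >= xs)
handle(2)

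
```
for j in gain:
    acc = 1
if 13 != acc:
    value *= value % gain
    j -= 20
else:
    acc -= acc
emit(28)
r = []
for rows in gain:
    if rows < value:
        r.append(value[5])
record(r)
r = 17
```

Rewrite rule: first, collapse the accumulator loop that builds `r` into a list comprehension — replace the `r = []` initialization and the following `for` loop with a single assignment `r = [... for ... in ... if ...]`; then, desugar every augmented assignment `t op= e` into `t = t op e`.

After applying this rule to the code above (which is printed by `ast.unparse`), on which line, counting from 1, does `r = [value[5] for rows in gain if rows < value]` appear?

9

Transformed code:
for j in gain:
    acc = 1
if 13 != acc:
    value = value * (value % gain)
    j = j - 20
else:
    acc = acc - acc
emit(28)
r = [value[5] for rows in gain if rows < value]
record(r)
r = 17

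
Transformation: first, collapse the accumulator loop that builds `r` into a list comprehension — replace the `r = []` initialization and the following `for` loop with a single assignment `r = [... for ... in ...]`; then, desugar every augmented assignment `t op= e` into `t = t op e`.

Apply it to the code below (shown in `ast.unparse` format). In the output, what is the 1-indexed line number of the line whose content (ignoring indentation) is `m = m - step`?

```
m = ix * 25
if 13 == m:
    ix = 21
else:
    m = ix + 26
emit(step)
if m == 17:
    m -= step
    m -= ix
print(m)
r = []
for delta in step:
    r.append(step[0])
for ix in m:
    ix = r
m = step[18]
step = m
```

8

Transformed code:
m = ix * 25
if 13 == m:
    ix = 21
else:
    m = ix + 26
emit(step)
if m == 17:
    m = m - step
    m = m - ix
print(m)
r = [step[0] for delta in step]
for ix in m:
    ix = r
m = step[18]
step = m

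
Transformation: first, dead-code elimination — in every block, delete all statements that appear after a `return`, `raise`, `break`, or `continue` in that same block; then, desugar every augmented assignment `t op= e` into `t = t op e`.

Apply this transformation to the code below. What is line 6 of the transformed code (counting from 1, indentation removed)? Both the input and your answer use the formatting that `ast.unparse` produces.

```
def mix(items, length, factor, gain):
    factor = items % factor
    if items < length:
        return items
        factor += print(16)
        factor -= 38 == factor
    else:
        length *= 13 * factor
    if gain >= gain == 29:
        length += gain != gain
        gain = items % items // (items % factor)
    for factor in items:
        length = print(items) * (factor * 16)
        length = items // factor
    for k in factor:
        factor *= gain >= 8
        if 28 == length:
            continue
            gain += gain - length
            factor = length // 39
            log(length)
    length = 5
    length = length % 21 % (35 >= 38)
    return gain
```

length = length * (13 * factor)

Transformed code:
def mix(items, length, factor, gain):
    factor = items % factor
    if items < length:
        return items
    else:
        length = length * (13 * factor)
    if gain >= gain == 29:
        length = length + (gain != gain)
        gain = items % items // (items % factor)
    for factor in items:
        length = print(items) * (factor * 16)
        length = items // factor
    for k in factor:
        factor = factor * (gain >= 8)
        if 28 == length:
            continue
    length = 5
    length = length % 21 % (35 >= 38)
    return gain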